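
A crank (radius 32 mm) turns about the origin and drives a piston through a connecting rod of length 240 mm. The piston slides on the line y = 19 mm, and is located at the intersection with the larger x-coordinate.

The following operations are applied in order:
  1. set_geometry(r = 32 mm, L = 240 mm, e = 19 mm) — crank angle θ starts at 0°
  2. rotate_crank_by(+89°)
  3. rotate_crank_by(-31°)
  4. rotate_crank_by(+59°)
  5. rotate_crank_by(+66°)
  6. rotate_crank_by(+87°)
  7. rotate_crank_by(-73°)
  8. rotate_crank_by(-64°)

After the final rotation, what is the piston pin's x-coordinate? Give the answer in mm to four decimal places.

218.1357

set_geometry: r = 32 mm, L = 240 mm, e = 19 mm; θ ← 0°
rotate_crank_by(+89°): θ ← 0° +89° = 89°
rotate_crank_by(-31°): θ ← 89° -31° = 58°
rotate_crank_by(+59°): θ ← 58° +59° = 117°
rotate_crank_by(+66°): θ ← 117° +66° = 183°
rotate_crank_by(+87°): θ ← 183° +87° = 270°
rotate_crank_by(-73°): θ ← 270° -73° = 197°
rotate_crank_by(-64°): θ ← 197° -64° = 133°
crank pin P = (r cos θ, r sin θ) = (-21.823948, 23.403318)
h = r sin θ − e = 23.403318 − 19 = 4.403318
x = r cos θ + √(L² − h²) = -21.823948 + √(57600.0 − 19.3892) = -21.823948 + 239.959602 = 218.135655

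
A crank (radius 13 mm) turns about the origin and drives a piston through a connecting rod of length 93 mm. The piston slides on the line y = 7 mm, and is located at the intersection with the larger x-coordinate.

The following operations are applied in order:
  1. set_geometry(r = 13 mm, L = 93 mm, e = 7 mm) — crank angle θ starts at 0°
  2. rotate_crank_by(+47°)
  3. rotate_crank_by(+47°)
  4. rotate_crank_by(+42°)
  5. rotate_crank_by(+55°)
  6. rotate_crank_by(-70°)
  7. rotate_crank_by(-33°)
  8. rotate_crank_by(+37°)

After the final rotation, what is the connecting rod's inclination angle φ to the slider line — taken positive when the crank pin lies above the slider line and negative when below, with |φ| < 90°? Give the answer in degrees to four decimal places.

set_geometry: r = 13 mm, L = 93 mm, e = 7 mm; θ ← 0°
rotate_crank_by(+47°): θ ← 0° +47° = 47°
rotate_crank_by(+47°): θ ← 47° +47° = 94°
rotate_crank_by(+42°): θ ← 94° +42° = 136°
rotate_crank_by(+55°): θ ← 136° +55° = 191°
rotate_crank_by(-70°): θ ← 191° -70° = 121°
rotate_crank_by(-33°): θ ← 121° -33° = 88°
rotate_crank_by(+37°): θ ← 88° +37° = 125°
crank pin P = (r cos θ, r sin θ) = (-7.456494, 10.648977)
h = r sin θ − e = 10.648977 − 7 = 3.648977
sin φ = h / L = 3.648977 / 93 = 0.03923631
φ = arcsin(0.03923631) = 2.248652°

2.2487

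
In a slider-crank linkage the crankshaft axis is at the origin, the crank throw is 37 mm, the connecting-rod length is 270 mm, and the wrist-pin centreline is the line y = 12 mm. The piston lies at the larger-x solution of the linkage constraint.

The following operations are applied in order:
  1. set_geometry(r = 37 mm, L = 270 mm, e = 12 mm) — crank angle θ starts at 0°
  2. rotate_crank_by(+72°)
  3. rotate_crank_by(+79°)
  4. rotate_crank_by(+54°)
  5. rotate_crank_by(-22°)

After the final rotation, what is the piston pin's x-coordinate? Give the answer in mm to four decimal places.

232.6908

set_geometry: r = 37 mm, L = 270 mm, e = 12 mm; θ ← 0°
rotate_crank_by(+72°): θ ← 0° +72° = 72°
rotate_crank_by(+79°): θ ← 72° +79° = 151°
rotate_crank_by(+54°): θ ← 151° +54° = 205°
rotate_crank_by(-22°): θ ← 205° -22° = 183°
crank pin P = (r cos θ, r sin θ) = (-36.949293, -1.936430)
h = r sin θ − e = -1.936430 − 12 = -13.936430
x = r cos θ + √(L² − h²) = -36.949293 + √(72900.0 − 194.2241) = -36.949293 + 269.640086 = 232.690793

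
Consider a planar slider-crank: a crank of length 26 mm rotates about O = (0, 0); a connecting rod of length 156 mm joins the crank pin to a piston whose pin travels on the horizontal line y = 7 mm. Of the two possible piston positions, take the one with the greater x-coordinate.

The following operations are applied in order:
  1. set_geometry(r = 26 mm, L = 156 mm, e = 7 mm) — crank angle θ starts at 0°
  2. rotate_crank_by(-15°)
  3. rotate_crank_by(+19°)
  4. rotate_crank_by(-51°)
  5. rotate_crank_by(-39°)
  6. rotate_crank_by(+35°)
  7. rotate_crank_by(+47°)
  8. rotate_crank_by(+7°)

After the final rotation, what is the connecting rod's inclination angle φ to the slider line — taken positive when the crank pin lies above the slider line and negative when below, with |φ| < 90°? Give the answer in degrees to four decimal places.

set_geometry: r = 26 mm, L = 156 mm, e = 7 mm; θ ← 0°
rotate_crank_by(-15°): θ ← 0° -15° = -15°
rotate_crank_by(+19°): θ ← -15° +19° = 4°
rotate_crank_by(-51°): θ ← 4° -51° = -47°
rotate_crank_by(-39°): θ ← -47° -39° = -86°
rotate_crank_by(+35°): θ ← -86° +35° = -51°
rotate_crank_by(+47°): θ ← -51° +47° = -4°
rotate_crank_by(+7°): θ ← -4° +7° = 3°
crank pin P = (r cos θ, r sin θ) = (25.964368, 1.360735)
h = r sin θ − e = 1.360735 − 7 = -5.639265
sin φ = h / L = -5.639265 / 156 = -0.03614914
φ = arcsin(-0.03614914) = -2.071644°

-2.0716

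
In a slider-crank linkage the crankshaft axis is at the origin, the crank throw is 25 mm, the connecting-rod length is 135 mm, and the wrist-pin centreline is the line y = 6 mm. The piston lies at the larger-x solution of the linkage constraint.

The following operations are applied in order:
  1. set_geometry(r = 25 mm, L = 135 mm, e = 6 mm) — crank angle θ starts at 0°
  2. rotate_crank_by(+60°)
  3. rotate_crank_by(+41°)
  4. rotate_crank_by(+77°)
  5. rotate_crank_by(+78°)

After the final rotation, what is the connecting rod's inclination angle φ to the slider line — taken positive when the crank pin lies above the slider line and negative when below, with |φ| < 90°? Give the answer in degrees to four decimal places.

set_geometry: r = 25 mm, L = 135 mm, e = 6 mm; θ ← 0°
rotate_crank_by(+60°): θ ← 0° +60° = 60°
rotate_crank_by(+41°): θ ← 60° +41° = 101°
rotate_crank_by(+77°): θ ← 101° +77° = 178°
rotate_crank_by(+78°): θ ← 178° +78° = 256°
crank pin P = (r cos θ, r sin θ) = (-6.048047, -24.257393)
h = r sin θ − e = -24.257393 − 6 = -30.257393
sin φ = h / L = -30.257393 / 135 = -0.22412884
φ = arcsin(-0.22412884) = -12.951656°

-12.9517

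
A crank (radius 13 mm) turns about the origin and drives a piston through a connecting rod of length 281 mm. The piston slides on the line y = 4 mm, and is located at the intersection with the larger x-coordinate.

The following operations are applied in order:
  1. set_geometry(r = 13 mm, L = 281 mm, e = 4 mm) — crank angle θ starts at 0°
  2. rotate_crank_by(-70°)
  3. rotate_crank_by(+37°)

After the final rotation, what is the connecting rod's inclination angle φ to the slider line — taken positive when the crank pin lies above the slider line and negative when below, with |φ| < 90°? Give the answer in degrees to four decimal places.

-2.2599

set_geometry: r = 13 mm, L = 281 mm, e = 4 mm; θ ← 0°
rotate_crank_by(-70°): θ ← 0° -70° = -70°
rotate_crank_by(+37°): θ ← -70° +37° = -33°
crank pin P = (r cos θ, r sin θ) = (10.902717, -7.080307)
h = r sin θ − e = -7.080307 − 4 = -11.080307
sin φ = h / L = -11.080307 / 281 = -0.03943170
φ = arcsin(-0.03943170) = -2.259856°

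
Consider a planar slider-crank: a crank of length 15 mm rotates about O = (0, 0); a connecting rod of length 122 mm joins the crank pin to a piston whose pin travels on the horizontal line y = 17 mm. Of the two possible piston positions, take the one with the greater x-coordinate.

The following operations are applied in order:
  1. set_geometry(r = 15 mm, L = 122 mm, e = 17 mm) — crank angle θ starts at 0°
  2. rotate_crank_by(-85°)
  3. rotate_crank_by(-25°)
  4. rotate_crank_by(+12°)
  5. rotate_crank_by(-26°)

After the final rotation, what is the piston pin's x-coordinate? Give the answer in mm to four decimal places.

110.0078

set_geometry: r = 15 mm, L = 122 mm, e = 17 mm; θ ← 0°
rotate_crank_by(-85°): θ ← 0° -85° = -85°
rotate_crank_by(-25°): θ ← -85° -25° = -110°
rotate_crank_by(+12°): θ ← -110° +12° = -98°
rotate_crank_by(-26°): θ ← -98° -26° = -124°
crank pin P = (r cos θ, r sin θ) = (-8.387894, -12.435564)
h = r sin θ − e = -12.435564 − 17 = -29.435564
x = r cos θ + √(L² − h²) = -8.387894 + √(14884.0 − 866.4524) = -8.387894 + 118.395725 = 110.007831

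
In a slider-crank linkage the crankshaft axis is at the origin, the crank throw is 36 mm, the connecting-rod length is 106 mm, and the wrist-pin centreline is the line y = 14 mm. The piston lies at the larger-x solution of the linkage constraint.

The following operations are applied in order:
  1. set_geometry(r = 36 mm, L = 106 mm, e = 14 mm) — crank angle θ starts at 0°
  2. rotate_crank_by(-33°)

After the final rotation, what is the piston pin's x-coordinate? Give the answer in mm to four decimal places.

130.7236

set_geometry: r = 36 mm, L = 106 mm, e = 14 mm; θ ← 0°
rotate_crank_by(-33°): θ ← 0° -33° = -33°
crank pin P = (r cos θ, r sin θ) = (30.192140, -19.607005)
h = r sin θ − e = -19.607005 − 14 = -33.607005
x = r cos θ + √(L² − h²) = 30.192140 + √(11236.0 − 1129.4308) = 30.192140 + 100.531434 = 130.723574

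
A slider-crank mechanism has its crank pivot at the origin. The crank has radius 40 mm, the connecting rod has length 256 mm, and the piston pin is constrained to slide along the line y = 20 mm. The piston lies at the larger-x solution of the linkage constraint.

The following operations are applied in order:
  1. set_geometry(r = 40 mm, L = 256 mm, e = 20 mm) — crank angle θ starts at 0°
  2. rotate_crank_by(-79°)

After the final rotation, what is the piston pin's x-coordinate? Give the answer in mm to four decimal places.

set_geometry: r = 40 mm, L = 256 mm, e = 20 mm; θ ← 0°
rotate_crank_by(-79°): θ ← 0° -79° = -79°
crank pin P = (r cos θ, r sin θ) = (7.632360, -39.265087)
h = r sin θ − e = -39.265087 − 20 = -59.265087
x = r cos θ + √(L² − h²) = 7.632360 + √(65536.0 − 3512.3506) = 7.632360 + 249.045477 = 256.677836

256.6778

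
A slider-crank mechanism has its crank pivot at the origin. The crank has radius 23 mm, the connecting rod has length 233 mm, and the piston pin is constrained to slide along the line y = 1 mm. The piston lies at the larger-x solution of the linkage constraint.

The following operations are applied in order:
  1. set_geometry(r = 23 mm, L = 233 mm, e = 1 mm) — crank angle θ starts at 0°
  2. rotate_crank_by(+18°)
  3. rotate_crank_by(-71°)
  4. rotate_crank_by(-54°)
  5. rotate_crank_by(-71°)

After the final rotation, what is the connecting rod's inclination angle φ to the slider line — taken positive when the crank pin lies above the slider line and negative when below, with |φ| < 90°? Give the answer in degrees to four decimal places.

set_geometry: r = 23 mm, L = 233 mm, e = 1 mm; θ ← 0°
rotate_crank_by(+18°): θ ← 0° +18° = 18°
rotate_crank_by(-71°): θ ← 18° -71° = -53°
rotate_crank_by(-54°): θ ← -53° -54° = -107°
rotate_crank_by(-71°): θ ← -107° -71° = -178°
crank pin P = (r cos θ, r sin θ) = (-22.985989, -0.802688)
h = r sin θ − e = -0.802688 − 1 = -1.802688
sin φ = h / L = -1.802688 / 233 = -0.00773686
φ = arcsin(-0.00773686) = -0.443294°

-0.4433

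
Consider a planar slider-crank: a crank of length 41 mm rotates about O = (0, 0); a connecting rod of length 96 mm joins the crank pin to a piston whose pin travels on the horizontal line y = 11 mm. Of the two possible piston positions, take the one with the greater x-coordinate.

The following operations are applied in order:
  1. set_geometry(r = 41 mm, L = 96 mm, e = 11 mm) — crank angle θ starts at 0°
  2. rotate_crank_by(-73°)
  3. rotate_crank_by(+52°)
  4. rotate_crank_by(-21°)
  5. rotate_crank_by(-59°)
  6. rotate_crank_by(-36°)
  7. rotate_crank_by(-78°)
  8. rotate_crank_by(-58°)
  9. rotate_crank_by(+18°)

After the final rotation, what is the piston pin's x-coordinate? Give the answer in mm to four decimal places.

81.0283

set_geometry: r = 41 mm, L = 96 mm, e = 11 mm; θ ← 0°
rotate_crank_by(-73°): θ ← 0° -73° = -73°
rotate_crank_by(+52°): θ ← -73° +52° = -21°
rotate_crank_by(-21°): θ ← -21° -21° = -42°
rotate_crank_by(-59°): θ ← -42° -59° = -101°
rotate_crank_by(-36°): θ ← -101° -36° = -137°
rotate_crank_by(-78°): θ ← -137° -78° = -215°
rotate_crank_by(-58°): θ ← -215° -58° = -273°
rotate_crank_by(+18°): θ ← -273° +18° = -255°
crank pin P = (r cos θ, r sin θ) = (-10.611581, 39.602959)
h = r sin θ − e = 39.602959 − 11 = 28.602959
x = r cos θ + √(L² − h²) = -10.611581 + √(9216.0 − 818.1293) = -10.611581 + 91.639897 = 81.028316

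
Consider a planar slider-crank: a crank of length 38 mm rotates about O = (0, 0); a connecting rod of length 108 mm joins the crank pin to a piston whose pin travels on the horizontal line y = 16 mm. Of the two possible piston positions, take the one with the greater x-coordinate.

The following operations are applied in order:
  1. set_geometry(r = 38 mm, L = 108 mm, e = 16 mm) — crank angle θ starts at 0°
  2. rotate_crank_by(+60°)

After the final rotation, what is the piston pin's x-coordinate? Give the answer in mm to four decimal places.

set_geometry: r = 38 mm, L = 108 mm, e = 16 mm; θ ← 0°
rotate_crank_by(+60°): θ ← 0° +60° = 60°
crank pin P = (r cos θ, r sin θ) = (19.000000, 32.908965)
h = r sin θ − e = 32.908965 − 16 = 16.908965
x = r cos θ + √(L² − h²) = 19.000000 + √(11664.0 − 285.9131) = 19.000000 + 106.668116 = 125.668116

125.6681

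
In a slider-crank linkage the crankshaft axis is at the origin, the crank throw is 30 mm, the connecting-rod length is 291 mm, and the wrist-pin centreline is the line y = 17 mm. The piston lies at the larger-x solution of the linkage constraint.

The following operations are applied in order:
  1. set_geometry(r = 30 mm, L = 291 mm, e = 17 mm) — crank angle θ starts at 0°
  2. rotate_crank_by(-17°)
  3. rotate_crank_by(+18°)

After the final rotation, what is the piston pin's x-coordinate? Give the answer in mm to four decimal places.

set_geometry: r = 30 mm, L = 291 mm, e = 17 mm; θ ← 0°
rotate_crank_by(-17°): θ ← 0° -17° = -17°
rotate_crank_by(+18°): θ ← -17° +18° = 1°
crank pin P = (r cos θ, r sin θ) = (29.995431, 0.523572)
h = r sin θ − e = 0.523572 − 17 = -16.476428
x = r cos θ + √(L² − h²) = 29.995431 + √(84681.0 − 271.4727) = 29.995431 + 290.533178 = 320.528609

320.5286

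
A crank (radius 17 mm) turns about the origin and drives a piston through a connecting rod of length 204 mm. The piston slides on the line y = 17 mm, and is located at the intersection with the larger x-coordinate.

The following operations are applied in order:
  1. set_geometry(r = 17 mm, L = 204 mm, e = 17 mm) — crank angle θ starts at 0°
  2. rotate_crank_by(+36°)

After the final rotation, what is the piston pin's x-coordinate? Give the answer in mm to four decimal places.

set_geometry: r = 17 mm, L = 204 mm, e = 17 mm; θ ← 0°
rotate_crank_by(+36°): θ ← 0° +36° = 36°
crank pin P = (r cos θ, r sin θ) = (13.753289, 9.992349)
h = r sin θ − e = 9.992349 − 17 = -7.007651
x = r cos θ + √(L² − h²) = 13.753289 + √(41616.0 − 49.1072) = 13.753289 + 203.879604 = 217.632893

217.6329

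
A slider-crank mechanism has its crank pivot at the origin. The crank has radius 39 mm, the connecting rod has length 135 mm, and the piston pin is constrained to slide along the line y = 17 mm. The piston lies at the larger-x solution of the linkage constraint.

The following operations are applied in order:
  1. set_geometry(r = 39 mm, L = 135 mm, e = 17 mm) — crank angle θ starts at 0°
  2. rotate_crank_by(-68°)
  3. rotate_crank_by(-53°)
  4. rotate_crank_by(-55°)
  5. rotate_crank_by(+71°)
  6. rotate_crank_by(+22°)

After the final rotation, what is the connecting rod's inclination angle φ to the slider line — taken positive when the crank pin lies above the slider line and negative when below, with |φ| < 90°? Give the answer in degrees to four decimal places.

set_geometry: r = 39 mm, L = 135 mm, e = 17 mm; θ ← 0°
rotate_crank_by(-68°): θ ← 0° -68° = -68°
rotate_crank_by(-53°): θ ← -68° -53° = -121°
rotate_crank_by(-55°): θ ← -121° -55° = -176°
rotate_crank_by(+71°): θ ← -176° +71° = -105°
rotate_crank_by(+22°): θ ← -105° +22° = -83°
crank pin P = (r cos θ, r sin θ) = (4.752904, -38.709300)
h = r sin θ − e = -38.709300 − 17 = -55.709300
sin φ = h / L = -55.709300 / 135 = -0.41266148
φ = arcsin(-0.41266148) = -24.372135°

-24.3721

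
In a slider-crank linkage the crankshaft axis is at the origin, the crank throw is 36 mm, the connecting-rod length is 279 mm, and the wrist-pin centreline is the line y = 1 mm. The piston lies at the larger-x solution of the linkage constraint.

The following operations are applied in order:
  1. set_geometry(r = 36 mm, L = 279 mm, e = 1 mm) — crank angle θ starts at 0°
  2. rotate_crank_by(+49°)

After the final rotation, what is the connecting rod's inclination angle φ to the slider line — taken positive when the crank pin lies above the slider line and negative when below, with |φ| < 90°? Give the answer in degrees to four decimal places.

set_geometry: r = 36 mm, L = 279 mm, e = 1 mm; θ ← 0°
rotate_crank_by(+49°): θ ← 0° +49° = 49°
crank pin P = (r cos θ, r sin θ) = (23.618125, 27.169545)
h = r sin θ − e = 27.169545 − 1 = 26.169545
sin φ = h / L = 26.169545 / 279 = 0.09379765
φ = arcsin(0.09379765) = 5.382121°

5.3821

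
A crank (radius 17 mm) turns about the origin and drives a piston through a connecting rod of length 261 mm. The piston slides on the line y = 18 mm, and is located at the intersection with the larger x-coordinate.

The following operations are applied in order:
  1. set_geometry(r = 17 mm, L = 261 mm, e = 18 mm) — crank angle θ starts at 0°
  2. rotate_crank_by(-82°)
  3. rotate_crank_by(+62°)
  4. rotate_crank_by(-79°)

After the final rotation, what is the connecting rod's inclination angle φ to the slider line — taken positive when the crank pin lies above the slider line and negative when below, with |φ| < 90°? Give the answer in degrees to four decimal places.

set_geometry: r = 17 mm, L = 261 mm, e = 18 mm; θ ← 0°
rotate_crank_by(-82°): θ ← 0° -82° = -82°
rotate_crank_by(+62°): θ ← -82° +62° = -20°
rotate_crank_by(-79°): θ ← -20° -79° = -99°
crank pin P = (r cos θ, r sin θ) = (-2.659386, -16.790702)
h = r sin θ − e = -16.790702 − 18 = -34.790702
sin φ = h / L = -34.790702 / 261 = -0.13329771
φ = arcsin(-0.13329771) = -7.660196°

-7.6602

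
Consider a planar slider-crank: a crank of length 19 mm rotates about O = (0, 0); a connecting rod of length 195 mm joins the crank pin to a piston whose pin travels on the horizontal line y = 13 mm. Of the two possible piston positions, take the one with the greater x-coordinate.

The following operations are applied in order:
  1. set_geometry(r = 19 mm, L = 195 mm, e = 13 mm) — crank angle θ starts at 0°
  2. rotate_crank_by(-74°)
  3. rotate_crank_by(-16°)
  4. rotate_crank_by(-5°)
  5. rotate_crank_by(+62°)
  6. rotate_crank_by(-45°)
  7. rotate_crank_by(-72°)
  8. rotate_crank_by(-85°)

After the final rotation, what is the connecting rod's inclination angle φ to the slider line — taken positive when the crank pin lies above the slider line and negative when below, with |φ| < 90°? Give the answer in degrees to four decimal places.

set_geometry: r = 19 mm, L = 195 mm, e = 13 mm; θ ← 0°
rotate_crank_by(-74°): θ ← 0° -74° = -74°
rotate_crank_by(-16°): θ ← -74° -16° = -90°
rotate_crank_by(-5°): θ ← -90° -5° = -95°
rotate_crank_by(+62°): θ ← -95° +62° = -33°
rotate_crank_by(-45°): θ ← -33° -45° = -78°
rotate_crank_by(-72°): θ ← -78° -72° = -150°
rotate_crank_by(-85°): θ ← -150° -85° = -235°
crank pin P = (r cos θ, r sin θ) = (-10.897952, 15.563889)
h = r sin θ − e = 15.563889 − 13 = 2.563889
sin φ = h / L = 2.563889 / 195 = 0.01314815
φ = arcsin(0.01314815) = 0.753355°

0.7534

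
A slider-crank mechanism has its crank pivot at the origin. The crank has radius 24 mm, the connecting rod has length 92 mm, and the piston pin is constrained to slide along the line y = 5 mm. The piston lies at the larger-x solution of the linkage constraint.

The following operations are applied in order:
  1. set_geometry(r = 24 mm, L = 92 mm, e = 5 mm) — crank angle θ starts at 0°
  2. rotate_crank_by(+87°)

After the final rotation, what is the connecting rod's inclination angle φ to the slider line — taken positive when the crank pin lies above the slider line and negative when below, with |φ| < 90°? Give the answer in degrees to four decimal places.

11.8977

set_geometry: r = 24 mm, L = 92 mm, e = 5 mm; θ ← 0°
rotate_crank_by(+87°): θ ← 0° +87° = 87°
crank pin P = (r cos θ, r sin θ) = (1.256063, 23.967109)
h = r sin θ − e = 23.967109 − 5 = 18.967109
sin φ = h / L = 18.967109 / 92 = 0.20616423
φ = arcsin(0.20616423) = 11.897660°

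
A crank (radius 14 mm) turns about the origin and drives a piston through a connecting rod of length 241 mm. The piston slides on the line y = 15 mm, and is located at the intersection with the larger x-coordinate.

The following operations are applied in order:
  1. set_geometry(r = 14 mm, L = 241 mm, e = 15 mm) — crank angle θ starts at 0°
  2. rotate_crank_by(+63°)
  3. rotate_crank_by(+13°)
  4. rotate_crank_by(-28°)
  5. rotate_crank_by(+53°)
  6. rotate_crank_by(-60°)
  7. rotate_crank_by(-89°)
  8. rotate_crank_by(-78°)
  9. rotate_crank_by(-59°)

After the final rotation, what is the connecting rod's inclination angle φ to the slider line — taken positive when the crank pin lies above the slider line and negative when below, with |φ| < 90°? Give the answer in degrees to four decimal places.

set_geometry: r = 14 mm, L = 241 mm, e = 15 mm; θ ← 0°
rotate_crank_by(+63°): θ ← 0° +63° = 63°
rotate_crank_by(+13°): θ ← 63° +13° = 76°
rotate_crank_by(-28°): θ ← 76° -28° = 48°
rotate_crank_by(+53°): θ ← 48° +53° = 101°
rotate_crank_by(-60°): θ ← 101° -60° = 41°
rotate_crank_by(-89°): θ ← 41° -89° = -48°
rotate_crank_by(-78°): θ ← -48° -78° = -126°
rotate_crank_by(-59°): θ ← -126° -59° = -185°
crank pin P = (r cos θ, r sin θ) = (-13.946726, 1.220180)
h = r sin θ − e = 1.220180 − 15 = -13.779820
sin φ = h / L = -13.779820 / 241 = -0.05717767
φ = arcsin(-0.05717767) = -3.277827°

-3.2778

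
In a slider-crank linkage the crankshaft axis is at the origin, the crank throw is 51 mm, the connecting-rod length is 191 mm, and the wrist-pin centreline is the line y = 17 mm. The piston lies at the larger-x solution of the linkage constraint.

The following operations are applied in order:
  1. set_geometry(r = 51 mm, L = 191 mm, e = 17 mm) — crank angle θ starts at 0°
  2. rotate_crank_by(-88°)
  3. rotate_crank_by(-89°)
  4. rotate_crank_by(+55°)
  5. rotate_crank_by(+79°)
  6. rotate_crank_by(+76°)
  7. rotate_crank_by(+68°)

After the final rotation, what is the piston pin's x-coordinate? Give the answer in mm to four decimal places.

178.3853

set_geometry: r = 51 mm, L = 191 mm, e = 17 mm; θ ← 0°
rotate_crank_by(-88°): θ ← 0° -88° = -88°
rotate_crank_by(-89°): θ ← -88° -89° = -177°
rotate_crank_by(+55°): θ ← -177° +55° = -122°
rotate_crank_by(+79°): θ ← -122° +79° = -43°
rotate_crank_by(+76°): θ ← -43° +76° = 33°
rotate_crank_by(+68°): θ ← 33° +68° = 101°
crank pin P = (r cos θ, r sin θ) = (-9.731259, 50.062986)
h = r sin θ − e = 50.062986 − 17 = 33.062986
x = r cos θ + √(L² − h²) = -9.731259 + √(36481.0 − 1093.1611) = -9.731259 + 188.116557 = 178.385298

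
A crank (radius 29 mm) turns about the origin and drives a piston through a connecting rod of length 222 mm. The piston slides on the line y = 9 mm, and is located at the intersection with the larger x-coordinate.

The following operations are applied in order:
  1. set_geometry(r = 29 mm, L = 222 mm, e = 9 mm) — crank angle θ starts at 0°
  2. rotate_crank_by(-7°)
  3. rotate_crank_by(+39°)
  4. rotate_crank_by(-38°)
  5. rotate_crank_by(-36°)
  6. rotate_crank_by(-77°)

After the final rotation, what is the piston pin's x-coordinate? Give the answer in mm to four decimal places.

205.2648

set_geometry: r = 29 mm, L = 222 mm, e = 9 mm; θ ← 0°
rotate_crank_by(-7°): θ ← 0° -7° = -7°
rotate_crank_by(+39°): θ ← -7° +39° = 32°
rotate_crank_by(-38°): θ ← 32° -38° = -6°
rotate_crank_by(-36°): θ ← -6° -36° = -42°
rotate_crank_by(-77°): θ ← -42° -77° = -119°
crank pin P = (r cos θ, r sin θ) = (-14.059479, -25.363972)
h = r sin θ − e = -25.363972 − 9 = -34.363972
x = r cos θ + √(L² − h²) = -14.059479 + √(49284.0 − 1180.8825) = -14.059479 + 219.324229 = 205.264750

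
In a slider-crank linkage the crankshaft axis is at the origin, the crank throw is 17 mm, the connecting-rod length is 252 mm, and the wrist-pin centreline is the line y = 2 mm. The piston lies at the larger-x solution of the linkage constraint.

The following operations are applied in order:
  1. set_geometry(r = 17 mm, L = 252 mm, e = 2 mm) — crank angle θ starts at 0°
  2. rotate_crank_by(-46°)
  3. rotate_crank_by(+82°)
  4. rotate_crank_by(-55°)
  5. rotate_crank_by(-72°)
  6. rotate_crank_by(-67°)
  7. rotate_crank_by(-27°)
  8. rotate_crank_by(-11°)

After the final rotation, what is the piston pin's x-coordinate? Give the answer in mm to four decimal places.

235.6442

set_geometry: r = 17 mm, L = 252 mm, e = 2 mm; θ ← 0°
rotate_crank_by(-46°): θ ← 0° -46° = -46°
rotate_crank_by(+82°): θ ← -46° +82° = 36°
rotate_crank_by(-55°): θ ← 36° -55° = -19°
rotate_crank_by(-72°): θ ← -19° -72° = -91°
rotate_crank_by(-67°): θ ← -91° -67° = -158°
rotate_crank_by(-27°): θ ← -158° -27° = -185°
rotate_crank_by(-11°): θ ← -185° -11° = -196°
crank pin P = (r cos θ, r sin θ) = (-16.341449, 4.685835)
h = r sin θ − e = 4.685835 − 2 = 2.685835
x = r cos θ + √(L² − h²) = -16.341449 + √(63504.0 − 7.2137) = -16.341449 + 251.985687 = 235.644238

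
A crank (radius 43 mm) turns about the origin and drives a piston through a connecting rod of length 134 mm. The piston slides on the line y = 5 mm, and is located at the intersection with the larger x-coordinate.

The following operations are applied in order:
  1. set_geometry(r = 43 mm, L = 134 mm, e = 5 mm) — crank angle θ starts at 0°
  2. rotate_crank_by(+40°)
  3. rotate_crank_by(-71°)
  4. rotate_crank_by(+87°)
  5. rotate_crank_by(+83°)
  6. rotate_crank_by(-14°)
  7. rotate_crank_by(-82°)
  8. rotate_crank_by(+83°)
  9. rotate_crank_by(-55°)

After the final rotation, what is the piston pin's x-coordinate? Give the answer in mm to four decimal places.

143.1681

set_geometry: r = 43 mm, L = 134 mm, e = 5 mm; θ ← 0°
rotate_crank_by(+40°): θ ← 0° +40° = 40°
rotate_crank_by(-71°): θ ← 40° -71° = -31°
rotate_crank_by(+87°): θ ← -31° +87° = 56°
rotate_crank_by(+83°): θ ← 56° +83° = 139°
rotate_crank_by(-14°): θ ← 139° -14° = 125°
rotate_crank_by(-82°): θ ← 125° -82° = 43°
rotate_crank_by(+83°): θ ← 43° +83° = 126°
rotate_crank_by(-55°): θ ← 126° -55° = 71°
crank pin P = (r cos θ, r sin θ) = (13.999431, 40.657299)
h = r sin θ − e = 40.657299 − 5 = 35.657299
x = r cos θ + √(L² − h²) = 13.999431 + √(17956.0 − 1271.4430) = 13.999431 + 129.168715 = 143.168146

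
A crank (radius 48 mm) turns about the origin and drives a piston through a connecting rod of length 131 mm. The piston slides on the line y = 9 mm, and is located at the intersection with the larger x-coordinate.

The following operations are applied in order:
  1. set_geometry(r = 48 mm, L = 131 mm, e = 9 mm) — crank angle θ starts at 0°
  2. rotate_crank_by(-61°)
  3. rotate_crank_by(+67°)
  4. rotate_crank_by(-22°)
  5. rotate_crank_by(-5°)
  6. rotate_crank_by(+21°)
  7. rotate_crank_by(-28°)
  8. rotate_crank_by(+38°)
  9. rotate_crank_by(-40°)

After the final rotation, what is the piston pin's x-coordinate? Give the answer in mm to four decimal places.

set_geometry: r = 48 mm, L = 131 mm, e = 9 mm; θ ← 0°
rotate_crank_by(-61°): θ ← 0° -61° = -61°
rotate_crank_by(+67°): θ ← -61° +67° = 6°
rotate_crank_by(-22°): θ ← 6° -22° = -16°
rotate_crank_by(-5°): θ ← -16° -5° = -21°
rotate_crank_by(+21°): θ ← -21° +21° = 0°
rotate_crank_by(-28°): θ ← 0° -28° = -28°
rotate_crank_by(+38°): θ ← -28° +38° = 10°
rotate_crank_by(-40°): θ ← 10° -40° = -30°
crank pin P = (r cos θ, r sin θ) = (41.569219, -24.000000)
h = r sin θ − e = -24.000000 − 9 = -33.000000
x = r cos θ + √(L² − h²) = 41.569219 + √(17161.0 − 1089.0000) = 41.569219 + 126.775392 = 168.344611

168.3446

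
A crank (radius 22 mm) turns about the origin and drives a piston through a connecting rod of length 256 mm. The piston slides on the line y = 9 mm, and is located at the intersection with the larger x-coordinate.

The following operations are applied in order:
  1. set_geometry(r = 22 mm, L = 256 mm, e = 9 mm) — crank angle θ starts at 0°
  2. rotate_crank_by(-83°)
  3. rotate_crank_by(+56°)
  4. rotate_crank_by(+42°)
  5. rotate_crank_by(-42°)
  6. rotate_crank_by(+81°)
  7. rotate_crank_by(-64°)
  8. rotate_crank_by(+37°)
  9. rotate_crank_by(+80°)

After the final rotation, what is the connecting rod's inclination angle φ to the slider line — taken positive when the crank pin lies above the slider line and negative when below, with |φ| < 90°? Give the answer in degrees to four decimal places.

set_geometry: r = 22 mm, L = 256 mm, e = 9 mm; θ ← 0°
rotate_crank_by(-83°): θ ← 0° -83° = -83°
rotate_crank_by(+56°): θ ← -83° +56° = -27°
rotate_crank_by(+42°): θ ← -27° +42° = 15°
rotate_crank_by(-42°): θ ← 15° -42° = -27°
rotate_crank_by(+81°): θ ← -27° +81° = 54°
rotate_crank_by(-64°): θ ← 54° -64° = -10°
rotate_crank_by(+37°): θ ← -10° +37° = 27°
rotate_crank_by(+80°): θ ← 27° +80° = 107°
crank pin P = (r cos θ, r sin θ) = (-6.432178, 21.038705)
h = r sin θ − e = 21.038705 − 9 = 12.038705
sin φ = h / L = 12.038705 / 256 = 0.04702619
φ = arcsin(0.04702619) = 2.695396°

2.6954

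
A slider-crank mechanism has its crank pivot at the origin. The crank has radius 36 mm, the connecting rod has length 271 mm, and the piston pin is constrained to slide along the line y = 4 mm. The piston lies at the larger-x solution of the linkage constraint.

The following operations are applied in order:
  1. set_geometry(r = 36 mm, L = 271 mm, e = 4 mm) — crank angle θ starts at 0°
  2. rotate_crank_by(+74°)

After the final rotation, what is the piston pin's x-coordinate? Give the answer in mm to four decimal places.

set_geometry: r = 36 mm, L = 271 mm, e = 4 mm; θ ← 0°
rotate_crank_by(+74°): θ ← 0° +74° = 74°
crank pin P = (r cos θ, r sin θ) = (9.922945, 34.605421)
h = r sin θ − e = 34.605421 − 4 = 30.605421
x = r cos θ + √(L² − h²) = 9.922945 + √(73441.0 − 936.6918) = 9.922945 + 269.266240 = 279.189185

279.1892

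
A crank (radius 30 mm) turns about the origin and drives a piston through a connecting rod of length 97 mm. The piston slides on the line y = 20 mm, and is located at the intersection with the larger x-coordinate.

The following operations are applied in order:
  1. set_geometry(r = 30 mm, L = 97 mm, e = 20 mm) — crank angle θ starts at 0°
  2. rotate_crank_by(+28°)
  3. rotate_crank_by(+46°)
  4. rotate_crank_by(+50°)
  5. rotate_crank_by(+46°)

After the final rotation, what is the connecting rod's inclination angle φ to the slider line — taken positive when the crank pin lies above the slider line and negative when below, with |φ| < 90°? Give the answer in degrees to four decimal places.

-8.7707

set_geometry: r = 30 mm, L = 97 mm, e = 20 mm; θ ← 0°
rotate_crank_by(+28°): θ ← 0° +28° = 28°
rotate_crank_by(+46°): θ ← 28° +46° = 74°
rotate_crank_by(+50°): θ ← 74° +50° = 124°
rotate_crank_by(+46°): θ ← 124° +46° = 170°
crank pin P = (r cos θ, r sin θ) = (-29.544233, 5.209445)
h = r sin θ − e = 5.209445 − 20 = -14.790555
sin φ = h / L = -14.790555 / 97 = -0.15247995
φ = arcsin(-0.15247995) = -8.770670°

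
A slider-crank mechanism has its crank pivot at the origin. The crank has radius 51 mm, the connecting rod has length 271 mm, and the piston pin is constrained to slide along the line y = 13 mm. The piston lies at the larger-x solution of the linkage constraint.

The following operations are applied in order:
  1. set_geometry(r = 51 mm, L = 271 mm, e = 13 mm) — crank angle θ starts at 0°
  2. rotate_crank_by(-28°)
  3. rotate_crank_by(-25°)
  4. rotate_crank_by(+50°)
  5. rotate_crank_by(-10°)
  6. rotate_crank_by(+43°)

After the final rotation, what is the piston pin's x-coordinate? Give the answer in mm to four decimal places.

set_geometry: r = 51 mm, L = 271 mm, e = 13 mm; θ ← 0°
rotate_crank_by(-28°): θ ← 0° -28° = -28°
rotate_crank_by(-25°): θ ← -28° -25° = -53°
rotate_crank_by(+50°): θ ← -53° +50° = -3°
rotate_crank_by(-10°): θ ← -3° -10° = -13°
rotate_crank_by(+43°): θ ← -13° +43° = 30°
crank pin P = (r cos θ, r sin θ) = (44.167296, 25.500000)
h = r sin θ − e = 25.500000 − 13 = 12.500000
x = r cos θ + √(L² − h²) = 44.167296 + √(73441.0 − 156.2500) = 44.167296 + 270.711562 = 314.878858

314.8789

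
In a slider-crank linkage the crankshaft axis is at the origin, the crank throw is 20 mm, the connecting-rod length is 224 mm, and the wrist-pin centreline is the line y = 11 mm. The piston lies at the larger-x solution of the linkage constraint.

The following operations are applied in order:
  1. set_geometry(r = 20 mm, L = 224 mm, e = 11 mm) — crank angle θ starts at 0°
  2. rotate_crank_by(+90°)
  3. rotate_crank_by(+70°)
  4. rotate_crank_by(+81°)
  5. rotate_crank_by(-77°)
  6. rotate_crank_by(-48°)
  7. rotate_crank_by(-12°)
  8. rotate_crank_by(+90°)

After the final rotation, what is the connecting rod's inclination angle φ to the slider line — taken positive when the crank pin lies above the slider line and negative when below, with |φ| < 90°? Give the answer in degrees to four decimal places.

-4.0546

set_geometry: r = 20 mm, L = 224 mm, e = 11 mm; θ ← 0°
rotate_crank_by(+90°): θ ← 0° +90° = 90°
rotate_crank_by(+70°): θ ← 90° +70° = 160°
rotate_crank_by(+81°): θ ← 160° +81° = 241°
rotate_crank_by(-77°): θ ← 241° -77° = 164°
rotate_crank_by(-48°): θ ← 164° -48° = 116°
rotate_crank_by(-12°): θ ← 116° -12° = 104°
rotate_crank_by(+90°): θ ← 104° +90° = 194°
crank pin P = (r cos θ, r sin θ) = (-19.405915, -4.838438)
h = r sin θ − e = -4.838438 − 11 = -15.838438
sin φ = h / L = -15.838438 / 224 = -0.07070731
φ = arcsin(-0.07070731) = -4.054614°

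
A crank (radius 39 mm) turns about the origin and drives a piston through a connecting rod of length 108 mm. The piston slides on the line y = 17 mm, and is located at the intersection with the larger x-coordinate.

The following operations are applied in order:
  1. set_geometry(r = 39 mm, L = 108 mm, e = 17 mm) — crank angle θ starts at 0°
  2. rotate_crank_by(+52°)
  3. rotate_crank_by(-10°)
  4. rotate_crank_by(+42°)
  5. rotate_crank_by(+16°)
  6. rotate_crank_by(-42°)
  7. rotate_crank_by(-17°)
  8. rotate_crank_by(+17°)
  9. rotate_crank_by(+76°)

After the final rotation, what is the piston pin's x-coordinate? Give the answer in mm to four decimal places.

set_geometry: r = 39 mm, L = 108 mm, e = 17 mm; θ ← 0°
rotate_crank_by(+52°): θ ← 0° +52° = 52°
rotate_crank_by(-10°): θ ← 52° -10° = 42°
rotate_crank_by(+42°): θ ← 42° +42° = 84°
rotate_crank_by(+16°): θ ← 84° +16° = 100°
rotate_crank_by(-42°): θ ← 100° -42° = 58°
rotate_crank_by(-17°): θ ← 58° -17° = 41°
rotate_crank_by(+17°): θ ← 41° +17° = 58°
rotate_crank_by(+76°): θ ← 58° +76° = 134°
crank pin P = (r cos θ, r sin θ) = (-27.091676, 28.054252)
h = r sin θ − e = 28.054252 − 17 = 11.054252
x = r cos θ + √(L² − h²) = -27.091676 + √(11664.0 − 122.1965) = -27.091676 + 107.432786 = 80.341110

80.3411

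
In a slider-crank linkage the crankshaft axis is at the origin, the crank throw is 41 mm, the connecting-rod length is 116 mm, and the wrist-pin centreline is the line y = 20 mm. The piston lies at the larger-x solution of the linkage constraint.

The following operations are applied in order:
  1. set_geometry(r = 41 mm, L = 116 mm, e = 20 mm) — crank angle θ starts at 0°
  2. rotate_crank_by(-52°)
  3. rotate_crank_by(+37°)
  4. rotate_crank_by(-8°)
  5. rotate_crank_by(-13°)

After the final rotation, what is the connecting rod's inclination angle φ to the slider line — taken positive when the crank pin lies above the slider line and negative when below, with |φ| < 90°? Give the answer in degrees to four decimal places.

-22.3439

set_geometry: r = 41 mm, L = 116 mm, e = 20 mm; θ ← 0°
rotate_crank_by(-52°): θ ← 0° -52° = -52°
rotate_crank_by(+37°): θ ← -52° +37° = -15°
rotate_crank_by(-8°): θ ← -15° -8° = -23°
rotate_crank_by(-13°): θ ← -23° -13° = -36°
crank pin P = (r cos θ, r sin θ) = (33.169697, -24.099195)
h = r sin θ − e = -24.099195 − 20 = -44.099195
sin φ = h / L = -44.099195 / 116 = -0.38016548
φ = arcsin(-0.38016548) = -22.343933°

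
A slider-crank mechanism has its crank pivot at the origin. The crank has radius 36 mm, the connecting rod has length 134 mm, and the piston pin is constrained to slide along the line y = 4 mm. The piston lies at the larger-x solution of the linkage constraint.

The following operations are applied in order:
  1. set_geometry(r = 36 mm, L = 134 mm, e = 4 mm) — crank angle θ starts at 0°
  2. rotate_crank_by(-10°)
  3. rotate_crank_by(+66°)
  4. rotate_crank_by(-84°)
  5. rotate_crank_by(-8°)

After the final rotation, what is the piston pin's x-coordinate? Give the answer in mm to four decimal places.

set_geometry: r = 36 mm, L = 134 mm, e = 4 mm; θ ← 0°
rotate_crank_by(-10°): θ ← 0° -10° = -10°
rotate_crank_by(+66°): θ ← -10° +66° = 56°
rotate_crank_by(-84°): θ ← 56° -84° = -28°
rotate_crank_by(-8°): θ ← -28° -8° = -36°
crank pin P = (r cos θ, r sin θ) = (29.124612, -21.160269)
h = r sin θ − e = -21.160269 − 4 = -25.160269
x = r cos θ + √(L² − h²) = 29.124612 + √(17956.0 − 633.0391) = 29.124612 + 131.616720 = 160.741331

160.7413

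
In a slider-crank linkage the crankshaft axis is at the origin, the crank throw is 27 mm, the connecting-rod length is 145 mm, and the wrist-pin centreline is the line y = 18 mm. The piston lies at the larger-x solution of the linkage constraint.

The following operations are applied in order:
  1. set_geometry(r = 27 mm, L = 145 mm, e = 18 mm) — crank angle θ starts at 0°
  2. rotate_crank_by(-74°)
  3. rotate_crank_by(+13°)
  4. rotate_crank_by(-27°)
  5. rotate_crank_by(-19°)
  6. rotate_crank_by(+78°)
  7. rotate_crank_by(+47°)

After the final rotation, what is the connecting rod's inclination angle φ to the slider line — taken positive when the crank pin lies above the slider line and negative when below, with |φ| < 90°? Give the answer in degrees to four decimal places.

-3.8185

set_geometry: r = 27 mm, L = 145 mm, e = 18 mm; θ ← 0°
rotate_crank_by(-74°): θ ← 0° -74° = -74°
rotate_crank_by(+13°): θ ← -74° +13° = -61°
rotate_crank_by(-27°): θ ← -61° -27° = -88°
rotate_crank_by(-19°): θ ← -88° -19° = -107°
rotate_crank_by(+78°): θ ← -107° +78° = -29°
rotate_crank_by(+47°): θ ← -29° +47° = 18°
crank pin P = (r cos θ, r sin θ) = (25.678526, 8.343459)
h = r sin θ − e = 8.343459 − 18 = -9.656541
sin φ = h / L = -9.656541 / 145 = -0.06659684
φ = arcsin(-0.06659684) = -3.818544°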